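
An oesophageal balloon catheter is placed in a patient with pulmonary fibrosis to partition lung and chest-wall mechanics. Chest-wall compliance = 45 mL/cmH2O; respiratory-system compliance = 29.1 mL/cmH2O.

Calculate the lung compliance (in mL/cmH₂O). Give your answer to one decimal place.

82.4

1/CL = 1/Crs − 1/Ccw.
1/CL = 1/29.1 − 1/45 = 0.01214.
CL = 82.372 mL/cmH2O.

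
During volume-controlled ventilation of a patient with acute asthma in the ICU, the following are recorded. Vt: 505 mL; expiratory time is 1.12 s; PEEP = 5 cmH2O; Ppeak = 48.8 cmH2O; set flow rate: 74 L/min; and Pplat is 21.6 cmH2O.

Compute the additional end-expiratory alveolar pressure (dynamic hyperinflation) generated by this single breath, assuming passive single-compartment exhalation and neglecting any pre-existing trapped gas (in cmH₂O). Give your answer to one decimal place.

Flow: 74 L/min ÷ 60 = 1.2333 L/s.
R = (PIP − Pplat)/V̇ = (48.8 − 21.6) / 1.2333 = 27.2/1.2333 = 22.055 cmH2O·s/L.
C = Vt/(Pplat − PEEP) = 505.0 / (21.6 − 5) = 505.0/16.6 = 30.422 mL/cmH2O.
τ = R × C = 22.055 × 0.03042 L/cmH2O = 0.6709 s.
Fraction remaining = e^(−Te/τ) = e^(−1.12/0.6709) = 0.1884; trapped volume = 505.0 × 0.1884 = 95.142 mL.
Additional alveolar pressure from trapping ≈ V_trapped / C = 95.142 / 30.422 = 3.127 cmH2O.

3.1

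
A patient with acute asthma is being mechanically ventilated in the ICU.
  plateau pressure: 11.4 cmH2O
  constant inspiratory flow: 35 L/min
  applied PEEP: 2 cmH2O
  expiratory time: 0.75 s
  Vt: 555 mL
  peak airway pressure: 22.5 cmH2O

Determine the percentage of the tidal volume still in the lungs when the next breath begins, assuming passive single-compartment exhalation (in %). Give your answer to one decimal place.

51.3

Flow: 35 L/min ÷ 60 = 0.5833 L/s.
R = (PIP − Pplat)/V̇ = (22.5 − 11.4) / 0.5833 = 11.1/0.5833 = 19.03 cmH2O·s/L.
C = Vt/(Pplat − PEEP) = 555.0 / (11.4 − 2) = 555.0/9.4 = 59.043 mL/cmH2O.
τ = R × C = 19.03 × 0.05904 L/cmH2O = 1.124 s.
Fraction remaining at end-expiration = e^(−Te/τ) = e^(−0.75/1.124) = 0.5131 → 51.31%.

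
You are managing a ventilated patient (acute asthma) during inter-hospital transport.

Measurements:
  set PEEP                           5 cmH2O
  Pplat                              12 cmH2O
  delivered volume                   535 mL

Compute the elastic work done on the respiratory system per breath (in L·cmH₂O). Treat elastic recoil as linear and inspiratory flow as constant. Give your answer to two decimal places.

Elastic work ≈ ½ × (Pplat − PEEP) × Vt = 0.5 × (12 − 5) × 0.535 L = 0.5 × 7.0 × 0.535 = 1.873 L·cmH2O.

1.87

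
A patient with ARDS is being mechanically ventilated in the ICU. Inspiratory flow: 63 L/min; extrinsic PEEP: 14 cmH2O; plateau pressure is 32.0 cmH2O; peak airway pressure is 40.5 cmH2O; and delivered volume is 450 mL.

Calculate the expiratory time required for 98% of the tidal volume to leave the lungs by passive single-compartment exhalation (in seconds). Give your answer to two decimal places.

0.79

Flow: 63 L/min ÷ 60 = 1.05 L/s.
R = (PIP − Pplat)/V̇ = (40.5 − 32.0) / 1.05 = 8.5/1.05 = 8.095 cmH2O·s/L.
C = Vt/(Pplat − PEEP) = 450.0 / (32.0 − 14) = 450.0/18.0 = 25.0 mL/cmH2O.
τ = R × C = 8.095 × 0.025 L/cmH2O = 0.2024 s.
t = −τ·ln(1 − 0.98) = −0.2024·ln(0.02) = 0.7918 s.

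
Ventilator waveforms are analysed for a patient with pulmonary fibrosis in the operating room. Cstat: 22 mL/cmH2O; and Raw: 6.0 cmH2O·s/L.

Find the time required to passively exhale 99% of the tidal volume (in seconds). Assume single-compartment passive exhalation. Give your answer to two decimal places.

0.61

τ = R × C = 6.0 × 22 mL/cmH2O = 6.0 × 0.022 L/cmH2O = 0.132 s.
Exhaled fraction f = 1 − e^(−t/τ) → t = −τ·ln(1 − f) = −0.132·ln(0.01) = 0.6079 s.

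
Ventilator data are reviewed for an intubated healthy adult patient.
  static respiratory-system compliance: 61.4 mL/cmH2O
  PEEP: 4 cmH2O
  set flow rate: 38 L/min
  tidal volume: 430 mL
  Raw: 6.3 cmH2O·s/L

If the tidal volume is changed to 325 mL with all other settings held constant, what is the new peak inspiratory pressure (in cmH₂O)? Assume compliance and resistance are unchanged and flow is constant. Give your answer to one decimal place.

Flow: 38 L/min ÷ 60 = 0.6333 L/s.
PIP = Vt/C + R·V̇ + PEEP (constant-flow equation of motion).
Only the elastic term changes: ΔPIP = ΔVt / C = (325 − 430) / 61.4 = -1.71 cmH2O.
Original PIP = 430/61.4 + 6.3×0.6333 + 4 = 14.993 cmH2O; new PIP = 14.993 + (-1.71) = 13.283 cmH2O.

13.3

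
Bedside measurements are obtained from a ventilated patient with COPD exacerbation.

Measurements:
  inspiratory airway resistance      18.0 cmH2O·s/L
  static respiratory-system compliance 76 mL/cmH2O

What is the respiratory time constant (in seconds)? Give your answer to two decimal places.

τ = R × C = 18.0 × 76 mL/cmH2O = 18.0 × 0.076 L/cmH2O = 1.368 s.

1.37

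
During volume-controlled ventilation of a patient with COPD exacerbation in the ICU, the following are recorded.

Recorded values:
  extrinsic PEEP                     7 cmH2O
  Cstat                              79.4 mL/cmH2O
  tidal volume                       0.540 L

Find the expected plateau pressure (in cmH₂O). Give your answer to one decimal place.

13.8

Pplat = PEEP + Vt / Cstat = 7 + 540 / 79.4 = 7 + 6.801 = 13.801 cmH2O.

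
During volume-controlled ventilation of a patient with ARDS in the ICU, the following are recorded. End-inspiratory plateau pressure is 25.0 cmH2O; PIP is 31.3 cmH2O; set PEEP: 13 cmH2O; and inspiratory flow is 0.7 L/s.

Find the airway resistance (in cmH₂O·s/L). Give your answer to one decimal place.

9.0

Raw = (PIP − Pplat) / flow = (31.3 − 25.0) / 0.7 = 6.3 / 0.7 = 9.0 cmH2O·s/L.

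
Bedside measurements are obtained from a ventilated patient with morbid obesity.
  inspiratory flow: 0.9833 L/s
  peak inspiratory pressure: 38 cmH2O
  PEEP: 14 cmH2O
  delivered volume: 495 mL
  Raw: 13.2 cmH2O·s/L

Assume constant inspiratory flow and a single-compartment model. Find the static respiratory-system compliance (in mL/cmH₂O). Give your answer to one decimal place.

Equation of motion (constant flow): PIP = Vt/C + R·V̇ + PEEP.
Vt/C = PIP − R·V̇ − PEEP = 38 − 13.2×0.9833 − 14 = 38 − 12.98 − 14 = 11.02 cmH2O.
C = Vt / 11.02 = 495 / 11.02 = 44.918 mL/cmH2O.

44.9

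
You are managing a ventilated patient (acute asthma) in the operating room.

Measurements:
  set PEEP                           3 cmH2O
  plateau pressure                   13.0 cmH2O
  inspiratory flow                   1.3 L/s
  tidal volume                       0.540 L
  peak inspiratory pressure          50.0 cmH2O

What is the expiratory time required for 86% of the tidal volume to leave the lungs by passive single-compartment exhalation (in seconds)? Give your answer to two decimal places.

R = (PIP − Pplat)/V̇ = (50.0 − 13.0) / 1.3 = 37.0/1.3 = 28.462 cmH2O·s/L.
C = Vt/(Pplat − PEEP) = 540.0 / (13.0 − 3) = 540.0/10.0 = 54.0 mL/cmH2O.
τ = R × C = 28.462 × 0.054 L/cmH2O = 1.537 s.
t = −τ·ln(1 − 0.86) = −1.537·ln(0.14) = 3.022 s.

3.02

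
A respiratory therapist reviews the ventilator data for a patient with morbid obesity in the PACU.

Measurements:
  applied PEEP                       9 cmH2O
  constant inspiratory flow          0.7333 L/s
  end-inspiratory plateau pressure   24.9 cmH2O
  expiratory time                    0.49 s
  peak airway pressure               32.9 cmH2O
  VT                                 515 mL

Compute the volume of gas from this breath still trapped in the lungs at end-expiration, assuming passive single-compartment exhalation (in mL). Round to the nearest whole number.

R = (PIP − Pplat)/V̇ = (32.9 − 24.9) / 0.7333 = 8.0/0.7333 = 10.91 cmH2O·s/L.
C = Vt/(Pplat − PEEP) = 515.0 / (24.9 − 9) = 515.0/15.9 = 32.39 mL/cmH2O.
τ = R × C = 10.91 × 0.03239 L/cmH2O = 0.3534 s.
Fraction remaining = e^(−Te/τ) = e^(−0.49/0.3534) = 0.2499.
Trapped volume = 515.0 × 0.2499 = 128.7 mL.

129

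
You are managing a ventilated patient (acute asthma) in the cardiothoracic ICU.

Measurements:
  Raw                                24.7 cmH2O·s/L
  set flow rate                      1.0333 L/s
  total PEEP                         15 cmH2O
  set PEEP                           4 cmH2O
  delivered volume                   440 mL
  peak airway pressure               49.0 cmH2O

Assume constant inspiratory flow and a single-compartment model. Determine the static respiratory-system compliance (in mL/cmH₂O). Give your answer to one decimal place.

Total PEEP = 15 cmH2O (set 4 + intrinsic 11); this is the baseline alveolar pressure.
Equation of motion (constant flow): PIP = Vt/C + R·V̇ + PEEP.
Vt/C = PIP − R·V̇ − PEEP = 49.0 − 24.7×1.0333 − 15 = 49.0 − 25.523 − 15 = 8.477 cmH2O.
C = Vt / 8.477 = 440 / 8.477 = 51.905 mL/cmH2O.

51.9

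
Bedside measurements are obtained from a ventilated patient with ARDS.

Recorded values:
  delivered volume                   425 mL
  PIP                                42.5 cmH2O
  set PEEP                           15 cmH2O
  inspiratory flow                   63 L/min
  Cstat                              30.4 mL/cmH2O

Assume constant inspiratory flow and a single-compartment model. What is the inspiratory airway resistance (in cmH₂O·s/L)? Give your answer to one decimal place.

12.9

Flow: 63 L/min ÷ 60 = 1.05 L/s.
Equation of motion (constant flow): PIP = Vt/C + R·V̇ + PEEP.
R·V̇ = PIP − Vt/C − PEEP = 42.5 − 425/30.4 − 15 = 42.5 − 13.98 − 15 = 13.52 cmH2O.
R = 13.52 / 1.05 = 12.876 cmH2O·s/L.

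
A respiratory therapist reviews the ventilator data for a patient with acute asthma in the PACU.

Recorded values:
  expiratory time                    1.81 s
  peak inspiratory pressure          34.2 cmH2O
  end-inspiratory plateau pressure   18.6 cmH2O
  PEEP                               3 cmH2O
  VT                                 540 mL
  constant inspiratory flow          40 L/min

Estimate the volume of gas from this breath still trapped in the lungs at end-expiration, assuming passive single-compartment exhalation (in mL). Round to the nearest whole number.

Flow: 40 L/min ÷ 60 = 0.6667 L/s.
R = (PIP − Pplat)/V̇ = (34.2 − 18.6) / 0.6667 = 15.6/0.6667 = 23.399 cmH2O·s/L.
C = Vt/(Pplat − PEEP) = 540.0 / (18.6 − 3) = 540.0/15.6 = 34.615 mL/cmH2O.
τ = R × C = 23.399 × 0.03462 L/cmH2O = 0.8101 s.
Fraction remaining = e^(−Te/τ) = e^(−1.81/0.8101) = 0.1071.
Trapped volume = 540.0 × 0.1071 = 57.834 mL.

58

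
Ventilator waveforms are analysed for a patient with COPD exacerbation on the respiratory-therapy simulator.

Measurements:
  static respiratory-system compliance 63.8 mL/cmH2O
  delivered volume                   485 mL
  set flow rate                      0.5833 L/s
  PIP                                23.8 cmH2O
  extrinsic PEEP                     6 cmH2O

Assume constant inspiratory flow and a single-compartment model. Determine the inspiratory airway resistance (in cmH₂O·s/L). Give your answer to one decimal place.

Equation of motion (constant flow): PIP = Vt/C + R·V̇ + PEEP.
R·V̇ = PIP − Vt/C − PEEP = 23.8 − 485/63.8 − 6 = 23.8 − 7.602 − 6 = 10.198 cmH2O.
R = 10.198 / 0.5833 = 17.483 cmH2O·s/L.

17.5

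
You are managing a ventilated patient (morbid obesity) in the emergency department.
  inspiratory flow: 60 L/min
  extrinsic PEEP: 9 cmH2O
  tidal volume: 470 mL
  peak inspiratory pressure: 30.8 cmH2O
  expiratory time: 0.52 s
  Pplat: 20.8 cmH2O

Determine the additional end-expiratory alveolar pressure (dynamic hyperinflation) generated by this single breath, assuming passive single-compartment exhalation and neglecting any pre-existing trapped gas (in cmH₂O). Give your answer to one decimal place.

Flow: 60 L/min ÷ 60 = 1 L/s.
R = (PIP − Pplat)/V̇ = (30.8 − 20.8) / 1 = 10.0/1 = 10.0 cmH2O·s/L.
C = Vt/(Pplat − PEEP) = 470.0 / (20.8 − 9) = 470.0/11.8 = 39.831 mL/cmH2O.
τ = R × C = 10.0 × 0.03983 L/cmH2O = 0.3983 s.
Fraction remaining = e^(−Te/τ) = e^(−0.52/0.3983) = 0.271; trapped volume = 470.0 × 0.271 = 127.37 mL.
Additional alveolar pressure from trapping ≈ V_trapped / C = 127.37 / 39.831 = 3.198 cmH2O.

3.2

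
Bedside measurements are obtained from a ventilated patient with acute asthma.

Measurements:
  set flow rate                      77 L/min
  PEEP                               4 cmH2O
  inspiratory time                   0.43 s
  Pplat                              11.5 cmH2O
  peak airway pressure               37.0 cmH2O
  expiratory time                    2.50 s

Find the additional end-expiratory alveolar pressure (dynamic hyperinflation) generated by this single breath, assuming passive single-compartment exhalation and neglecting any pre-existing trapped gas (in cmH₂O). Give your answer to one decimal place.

1.4

Flow: 77 L/min ÷ 60 = 1.2833 L/s.
Vt = flow × Ti = 1.2833 L/s × 0.43 s × 1000 mL/L = 551.82 mL.
R = (PIP − Pplat)/V̇ = (37.0 − 11.5) / 1.2833 = 25.5/1.2833 = 19.871 cmH2O·s/L.
C = Vt/(Pplat − PEEP) = 551.82 / (11.5 − 4) = 551.82/7.5 = 73.576 mL/cmH2O.
τ = R × C = 19.871 × 0.07358 L/cmH2O = 1.462 s.
Fraction remaining = e^(−Te/τ) = e^(−2.50/1.462) = 0.1809; trapped volume = 551.82 × 0.1809 = 99.824 mL.
Additional alveolar pressure from trapping ≈ V_trapped / C = 99.824 / 73.576 = 1.357 cmH2O.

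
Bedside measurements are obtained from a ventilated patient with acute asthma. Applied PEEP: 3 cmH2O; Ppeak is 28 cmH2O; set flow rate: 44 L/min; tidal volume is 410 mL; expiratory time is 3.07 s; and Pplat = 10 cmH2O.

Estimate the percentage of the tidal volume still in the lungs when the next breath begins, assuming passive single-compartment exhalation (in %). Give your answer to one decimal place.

11.8

Flow: 44 L/min ÷ 60 = 0.7333 L/s.
R = (PIP − Pplat)/V̇ = (28 − 10) / 0.7333 = 18.0/0.7333 = 24.547 cmH2O·s/L.
C = Vt/(Pplat − PEEP) = 410.0 / (10 − 3) = 410.0/7.0 = 58.571 mL/cmH2O.
τ = R × C = 24.547 × 0.05857 L/cmH2O = 1.438 s.
Fraction remaining at end-expiration = e^(−Te/τ) = e^(−3.07/1.438) = 0.1183 → 11.83%.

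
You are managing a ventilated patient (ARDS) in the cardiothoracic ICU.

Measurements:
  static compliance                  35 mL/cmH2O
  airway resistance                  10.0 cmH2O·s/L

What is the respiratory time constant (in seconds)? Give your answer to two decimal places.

τ = R × C = 10.0 × 35 mL/cmH2O = 10.0 × 0.035 L/cmH2O = 0.35 s.

0.35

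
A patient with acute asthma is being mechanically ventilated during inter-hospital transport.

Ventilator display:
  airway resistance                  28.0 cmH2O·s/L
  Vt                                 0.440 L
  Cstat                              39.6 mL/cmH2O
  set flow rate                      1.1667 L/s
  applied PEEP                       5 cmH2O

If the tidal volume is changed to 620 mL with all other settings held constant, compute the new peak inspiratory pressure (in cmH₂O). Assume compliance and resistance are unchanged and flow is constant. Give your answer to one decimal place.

53.3

PIP = Vt/C + R·V̇ + PEEP (constant-flow equation of motion).
Only the elastic term changes: ΔPIP = ΔVt / C = (620 − 440) / 39.6 = 4.545 cmH2O.
Original PIP = 440/39.6 + 28.0×1.1667 + 5 = 48.779 cmH2O; new PIP = 48.779 + (4.545) = 53.324 cmH2O.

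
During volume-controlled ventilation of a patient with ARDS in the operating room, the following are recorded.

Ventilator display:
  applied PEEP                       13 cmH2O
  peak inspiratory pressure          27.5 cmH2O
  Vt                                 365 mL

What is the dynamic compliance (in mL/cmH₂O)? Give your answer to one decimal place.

25.2

Dynamic compliance = Vt / (PIP − PEEP) = 365 / (27.5 − 13) = 365 / 14.5 = 25.172 mL/cmH2O.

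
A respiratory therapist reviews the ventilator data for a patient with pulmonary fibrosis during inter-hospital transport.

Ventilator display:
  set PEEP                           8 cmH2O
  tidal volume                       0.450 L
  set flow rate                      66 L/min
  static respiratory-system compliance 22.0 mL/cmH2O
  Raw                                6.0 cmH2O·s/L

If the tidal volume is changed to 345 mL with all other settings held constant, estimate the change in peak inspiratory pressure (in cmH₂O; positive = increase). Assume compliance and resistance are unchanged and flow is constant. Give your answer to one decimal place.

PIP = Vt/C + R·V̇ + PEEP (constant-flow equation of motion).
Only the elastic term changes: ΔPIP = ΔVt / C = (345 − 450) / 22.0 = -4.773 cmH2O.

-4.8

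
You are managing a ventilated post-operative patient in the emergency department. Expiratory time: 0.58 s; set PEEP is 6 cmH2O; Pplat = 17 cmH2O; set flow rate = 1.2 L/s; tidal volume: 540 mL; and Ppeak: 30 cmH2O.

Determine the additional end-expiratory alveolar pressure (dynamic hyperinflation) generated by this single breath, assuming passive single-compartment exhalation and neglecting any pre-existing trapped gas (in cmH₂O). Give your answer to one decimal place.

3.7

R = (PIP − Pplat)/V̇ = (30 − 17) / 1.2 = 13.0/1.2 = 10.833 cmH2O·s/L.
C = Vt/(Pplat − PEEP) = 540.0 / (17 − 6) = 540.0/11.0 = 49.091 mL/cmH2O.
τ = R × C = 10.833 × 0.04909 L/cmH2O = 0.5318 s.
Fraction remaining = e^(−Te/τ) = e^(−0.58/0.5318) = 0.336; trapped volume = 540.0 × 0.336 = 181.44 mL.
Additional alveolar pressure from trapping ≈ V_trapped / C = 181.44 / 49.091 = 3.696 cmH2O.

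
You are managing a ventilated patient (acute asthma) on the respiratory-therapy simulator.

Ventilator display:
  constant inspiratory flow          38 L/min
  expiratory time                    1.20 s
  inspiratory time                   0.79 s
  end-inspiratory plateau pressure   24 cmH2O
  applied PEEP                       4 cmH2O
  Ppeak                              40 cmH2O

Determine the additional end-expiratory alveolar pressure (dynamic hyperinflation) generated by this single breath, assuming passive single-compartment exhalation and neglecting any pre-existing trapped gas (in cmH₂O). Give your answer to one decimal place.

3.0

Flow: 38 L/min ÷ 60 = 0.6333 L/s.
Vt = flow × Ti = 0.6333 L/s × 0.79 s × 1000 mL/L = 500.31 mL.
R = (PIP − Pplat)/V̇ = (40 − 24) / 0.6333 = 16.0/0.6333 = 25.264 cmH2O·s/L.
C = Vt/(Pplat − PEEP) = 500.31 / (24 − 4) = 500.31/20.0 = 25.016 mL/cmH2O.
τ = R × C = 25.264 × 0.02502 L/cmH2O = 0.6321 s.
Fraction remaining = e^(−Te/τ) = e^(−1.20/0.6321) = 0.1498; trapped volume = 500.31 × 0.1498 = 74.946 mL.
Additional alveolar pressure from trapping ≈ V_trapped / C = 74.946 / 25.016 = 2.996 cmH2O.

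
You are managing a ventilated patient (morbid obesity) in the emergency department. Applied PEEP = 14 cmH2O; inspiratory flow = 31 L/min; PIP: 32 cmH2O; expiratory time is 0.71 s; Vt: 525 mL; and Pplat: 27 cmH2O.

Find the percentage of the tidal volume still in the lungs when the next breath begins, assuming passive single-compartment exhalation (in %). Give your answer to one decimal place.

16.3

Flow: 31 L/min ÷ 60 = 0.5167 L/s.
R = (PIP − Pplat)/V̇ = (32 − 27) / 0.5167 = 5.0/0.5167 = 9.677 cmH2O·s/L.
C = Vt/(Pplat − PEEP) = 525.0 / (27 − 14) = 525.0/13.0 = 40.385 mL/cmH2O.
τ = R × C = 9.677 × 0.04039 L/cmH2O = 0.3909 s.
Fraction remaining at end-expiration = e^(−Te/τ) = e^(−0.71/0.3909) = 0.1626 → 16.26%.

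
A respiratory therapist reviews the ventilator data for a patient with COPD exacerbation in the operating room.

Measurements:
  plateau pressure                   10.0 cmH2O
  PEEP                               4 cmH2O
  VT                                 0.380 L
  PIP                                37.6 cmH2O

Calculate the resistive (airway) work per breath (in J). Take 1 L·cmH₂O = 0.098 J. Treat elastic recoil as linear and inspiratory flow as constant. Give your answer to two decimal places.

With constant inspiratory flow the resistive pressure is constant at PIP − Pplat = 37.6 − 10.0 = 27.6 cmH2O, so resistive work = 27.6 × 0.380 = 10.488 L·cmH2O.
× 0.098 J/(L·cmH2O) → 1.028 J.

1.03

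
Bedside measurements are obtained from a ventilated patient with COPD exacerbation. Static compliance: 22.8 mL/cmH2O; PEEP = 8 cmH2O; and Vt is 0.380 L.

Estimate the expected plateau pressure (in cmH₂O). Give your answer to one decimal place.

Pplat = PEEP + Vt / Cstat = 8 + 380 / 22.8 = 8 + 16.667 = 24.667 cmH2O.

24.7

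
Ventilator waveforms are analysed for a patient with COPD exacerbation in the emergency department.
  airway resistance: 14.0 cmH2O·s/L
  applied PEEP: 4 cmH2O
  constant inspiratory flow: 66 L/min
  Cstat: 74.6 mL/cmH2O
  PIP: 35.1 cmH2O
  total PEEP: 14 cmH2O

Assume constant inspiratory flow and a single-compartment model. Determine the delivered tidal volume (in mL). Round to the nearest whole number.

425

Flow: 66 L/min ÷ 60 = 1.1 L/s.
Total PEEP = 14 cmH2O (set 4 + intrinsic 10); this is the baseline alveolar pressure.
Equation of motion (constant flow): PIP = Vt/C + R·V̇ + PEEP.
Vt/C = PIP − R·V̇ − PEEP = 35.1 − 15.4 − 14 = 5.7 cmH2O.
Vt = C × 5.7 = 74.6 × 5.7 = 425.22 mL.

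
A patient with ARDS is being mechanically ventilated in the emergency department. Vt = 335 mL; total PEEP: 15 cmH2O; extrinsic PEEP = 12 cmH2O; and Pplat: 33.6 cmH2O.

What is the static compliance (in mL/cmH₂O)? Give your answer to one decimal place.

End-expiratory occlusion gives total PEEP = 15 cmH2O (intrinsic PEEP = 15 − 12 = 3). Use total PEEP for the elastic gradient.
Cstat = Vt / (Pplat − PEEPtotal) = 335 / (33.6 − 15) = 335 / 18.6 = 18.011 mL/cmH2O.

18.0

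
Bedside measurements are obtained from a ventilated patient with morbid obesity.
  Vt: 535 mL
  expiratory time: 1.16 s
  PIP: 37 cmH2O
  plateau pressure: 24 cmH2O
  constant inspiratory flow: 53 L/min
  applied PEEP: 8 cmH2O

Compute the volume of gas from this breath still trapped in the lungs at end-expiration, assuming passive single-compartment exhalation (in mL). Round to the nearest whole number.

Flow: 53 L/min ÷ 60 = 0.8833 L/s.
R = (PIP − Pplat)/V̇ = (37 − 24) / 0.8833 = 13.0/0.8833 = 14.718 cmH2O·s/L.
C = Vt/(Pplat − PEEP) = 535.0 / (24 − 8) = 535.0/16.0 = 33.438 mL/cmH2O.
τ = R × C = 14.718 × 0.03344 L/cmH2O = 0.4922 s.
Fraction remaining = e^(−Te/τ) = e^(−1.16/0.4922) = 0.09473.
Trapped volume = 535.0 × 0.09473 = 50.681 mL.

51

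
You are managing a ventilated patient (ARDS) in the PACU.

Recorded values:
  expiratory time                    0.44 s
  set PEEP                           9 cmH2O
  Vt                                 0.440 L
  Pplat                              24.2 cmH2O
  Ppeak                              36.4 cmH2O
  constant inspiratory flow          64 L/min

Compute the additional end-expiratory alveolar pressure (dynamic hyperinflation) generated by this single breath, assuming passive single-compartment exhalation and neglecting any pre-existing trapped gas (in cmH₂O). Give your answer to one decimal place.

4.0

Flow: 64 L/min ÷ 60 = 1.0667 L/s.
R = (PIP − Pplat)/V̇ = (36.4 − 24.2) / 1.0667 = 12.2/1.0667 = 11.437 cmH2O·s/L.
C = Vt/(Pplat − PEEP) = 440.0 / (24.2 − 9) = 440.0/15.2 = 28.947 mL/cmH2O.
τ = R × C = 11.437 × 0.02895 L/cmH2O = 0.3311 s.
Fraction remaining = e^(−Te/τ) = e^(−0.44/0.3311) = 0.2648; trapped volume = 440.0 × 0.2648 = 116.51 mL.
Additional alveolar pressure from trapping ≈ V_trapped / C = 116.51 / 28.947 = 4.025 cmH2O.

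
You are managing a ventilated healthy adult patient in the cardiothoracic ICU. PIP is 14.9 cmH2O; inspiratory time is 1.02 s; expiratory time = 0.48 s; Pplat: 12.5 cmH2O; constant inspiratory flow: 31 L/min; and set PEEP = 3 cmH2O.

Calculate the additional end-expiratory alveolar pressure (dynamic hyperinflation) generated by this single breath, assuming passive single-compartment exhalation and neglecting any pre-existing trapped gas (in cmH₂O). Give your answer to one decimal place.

1.5

Flow: 31 L/min ÷ 60 = 0.5167 L/s.
Vt = flow × Ti = 0.5167 L/s × 1.02 s × 1000 mL/L = 527.03 mL.
R = (PIP − Pplat)/V̇ = (14.9 − 12.5) / 0.5167 = 2.4/0.5167 = 4.645 cmH2O·s/L.
C = Vt/(Pplat − PEEP) = 527.03 / (12.5 − 3) = 527.03/9.5 = 55.477 mL/cmH2O.
τ = R × C = 4.645 × 0.05548 L/cmH2O = 0.2577 s.
Fraction remaining = e^(−Te/τ) = e^(−0.48/0.2577) = 0.1553; trapped volume = 527.03 × 0.1553 = 81.848 mL.
Additional alveolar pressure from trapping ≈ V_trapped / C = 81.848 / 55.477 = 1.475 cmH2O.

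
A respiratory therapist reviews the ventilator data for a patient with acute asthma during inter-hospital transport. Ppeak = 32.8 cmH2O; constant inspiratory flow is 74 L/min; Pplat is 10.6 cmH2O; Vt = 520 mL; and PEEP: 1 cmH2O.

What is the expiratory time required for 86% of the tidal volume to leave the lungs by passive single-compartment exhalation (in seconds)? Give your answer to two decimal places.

Flow: 74 L/min ÷ 60 = 1.2333 L/s.
R = (PIP − Pplat)/V̇ = (32.8 − 10.6) / 1.2333 = 22.2/1.2333 = 18.0 cmH2O·s/L.
C = Vt/(Pplat − PEEP) = 520.0 / (10.6 − 1) = 520.0/9.6 = 54.167 mL/cmH2O.
τ = R × C = 18.0 × 0.05417 L/cmH2O = 0.9751 s.
t = −τ·ln(1 − 0.86) = −0.9751·ln(0.14) = 1.917 s.

1.92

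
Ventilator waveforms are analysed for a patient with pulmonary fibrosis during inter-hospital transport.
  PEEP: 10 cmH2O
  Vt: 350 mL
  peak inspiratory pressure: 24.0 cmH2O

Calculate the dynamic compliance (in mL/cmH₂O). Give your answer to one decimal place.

25.0

Dynamic compliance = Vt / (PIP − PEEP) = 350 / (24.0 − 10) = 350 / 14.0 = 25.0 mL/cmH2O.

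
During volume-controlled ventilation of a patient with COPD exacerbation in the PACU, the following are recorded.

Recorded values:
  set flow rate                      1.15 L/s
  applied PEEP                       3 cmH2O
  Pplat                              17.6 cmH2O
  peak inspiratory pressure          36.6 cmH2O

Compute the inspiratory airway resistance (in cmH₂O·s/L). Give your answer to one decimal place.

16.5

Raw = (PIP − Pplat) / flow = (36.6 − 17.6) / 1.15 = 19.0 / 1.15 = 16.522 cmH2O·s/L.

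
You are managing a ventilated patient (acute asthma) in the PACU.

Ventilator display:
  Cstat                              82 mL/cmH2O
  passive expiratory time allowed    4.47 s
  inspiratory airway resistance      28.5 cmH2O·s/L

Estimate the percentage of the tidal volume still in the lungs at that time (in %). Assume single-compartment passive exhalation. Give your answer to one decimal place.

14.8

τ = R × C = 28.5 × 82 mL/cmH2O = 28.5 × 0.082 L/cmH2O = 2.337 s.
Passive exhalation: V(t)/V₀ = e^(−t/τ) = e^(−4.47/2.337) = 0.1477.
Fraction remaining = 0.1477 → 14.77%.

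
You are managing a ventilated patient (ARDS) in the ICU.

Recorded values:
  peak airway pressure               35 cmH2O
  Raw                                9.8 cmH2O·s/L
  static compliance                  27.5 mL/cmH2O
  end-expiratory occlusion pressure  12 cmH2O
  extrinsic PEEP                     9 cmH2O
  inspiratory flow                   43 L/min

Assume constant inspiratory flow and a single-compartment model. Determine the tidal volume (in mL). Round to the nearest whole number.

Flow: 43 L/min ÷ 60 = 0.7167 L/s.
Total PEEP = 12 cmH2O (set 9 + intrinsic 3); this is the baseline alveolar pressure.
Equation of motion (constant flow): PIP = Vt/C + R·V̇ + PEEP.
Vt/C = PIP − R·V̇ − PEEP = 35 − 7.024 − 12 = 15.976 cmH2O.
Vt = C × 15.976 = 27.5 × 15.976 = 439.34 mL.

439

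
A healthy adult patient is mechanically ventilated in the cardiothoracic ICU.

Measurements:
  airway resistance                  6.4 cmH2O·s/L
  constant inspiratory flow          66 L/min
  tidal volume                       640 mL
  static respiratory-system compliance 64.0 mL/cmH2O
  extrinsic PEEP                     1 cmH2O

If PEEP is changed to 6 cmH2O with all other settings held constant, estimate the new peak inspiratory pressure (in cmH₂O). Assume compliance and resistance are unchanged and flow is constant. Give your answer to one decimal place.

23.0

Flow: 66 L/min ÷ 60 = 1.1 L/s.
PIP = Vt/C + R·V̇ + PEEP (constant-flow equation of motion).
Only the baseline term changes: ΔPIP = ΔPEEP = 6 − 1 = 5.0 cmH2O.
Original PIP = 640/64.0 + 6.4×1.1 + 1 = 18.04 cmH2O; new PIP = 18.04 + (5.0) = 23.04 cmH2O.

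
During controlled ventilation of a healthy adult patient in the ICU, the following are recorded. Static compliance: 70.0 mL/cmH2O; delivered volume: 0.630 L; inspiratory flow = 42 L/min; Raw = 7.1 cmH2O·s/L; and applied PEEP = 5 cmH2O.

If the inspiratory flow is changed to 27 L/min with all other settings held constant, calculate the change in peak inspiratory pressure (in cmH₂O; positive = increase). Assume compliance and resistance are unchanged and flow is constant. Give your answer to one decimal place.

Flow: 42 L/min ÷ 60 = 0.7 L/s.
New flow: 27 L/min ÷ 60 = 0.45 L/s.
PIP = Vt/C + R·V̇ + PEEP (constant-flow equation of motion).
Only the resistive term changes: ΔPIP = R × ΔV̇ = 7.1 × (0.45 − 0.7) = 7.1 × -0.25 = -1.775 cmH2O.

-1.8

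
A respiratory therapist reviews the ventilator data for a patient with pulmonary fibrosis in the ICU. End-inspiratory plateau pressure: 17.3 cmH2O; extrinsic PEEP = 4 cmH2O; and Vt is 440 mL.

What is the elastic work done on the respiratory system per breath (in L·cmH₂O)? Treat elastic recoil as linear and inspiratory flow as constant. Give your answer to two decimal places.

2.93

Elastic work ≈ ½ × (Pplat − PEEP) × Vt = 0.5 × (17.3 − 4) × 0.440 L = 0.5 × 13.3 × 0.440 = 2.926 L·cmH2O.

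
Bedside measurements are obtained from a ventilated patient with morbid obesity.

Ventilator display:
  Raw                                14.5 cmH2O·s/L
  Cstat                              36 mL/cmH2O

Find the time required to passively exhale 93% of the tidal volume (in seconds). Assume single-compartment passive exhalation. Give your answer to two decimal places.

1.39

τ = R × C = 14.5 × 36 mL/cmH2O = 14.5 × 0.036 L/cmH2O = 0.522 s.
Exhaled fraction f = 1 − e^(−t/τ) → t = −τ·ln(1 − f) = −0.522·ln(0.07) = 1.388 s.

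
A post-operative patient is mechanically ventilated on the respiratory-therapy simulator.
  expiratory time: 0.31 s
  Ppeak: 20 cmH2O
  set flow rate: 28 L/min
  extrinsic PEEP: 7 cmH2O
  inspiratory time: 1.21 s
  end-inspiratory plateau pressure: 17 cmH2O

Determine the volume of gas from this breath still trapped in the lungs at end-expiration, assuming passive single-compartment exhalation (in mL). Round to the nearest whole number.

Flow: 28 L/min ÷ 60 = 0.4667 L/s.
Vt = flow × Ti = 0.4667 L/s × 1.21 s × 1000 mL/L = 564.71 mL.
R = (PIP − Pplat)/V̇ = (20 − 17) / 0.4667 = 3.0/0.4667 = 6.428 cmH2O·s/L.
C = Vt/(Pplat − PEEP) = 564.71 / (17 − 7) = 564.71/10.0 = 56.471 mL/cmH2O.
τ = R × C = 6.428 × 0.05647 L/cmH2O = 0.363 s.
Fraction remaining = e^(−Te/τ) = e^(−0.31/0.363) = 0.4257.
Trapped volume = 564.71 × 0.4257 = 240.4 mL.

240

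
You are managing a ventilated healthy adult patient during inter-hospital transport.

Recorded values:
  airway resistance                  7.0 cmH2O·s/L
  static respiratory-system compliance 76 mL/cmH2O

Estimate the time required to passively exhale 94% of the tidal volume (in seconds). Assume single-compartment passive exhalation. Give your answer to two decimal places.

τ = R × C = 7.0 × 76 mL/cmH2O = 7.0 × 0.076 L/cmH2O = 0.532 s.
Exhaled fraction f = 1 − e^(−t/τ) → t = −τ·ln(1 − f) = −0.532·ln(0.06) = 1.497 s.

1.50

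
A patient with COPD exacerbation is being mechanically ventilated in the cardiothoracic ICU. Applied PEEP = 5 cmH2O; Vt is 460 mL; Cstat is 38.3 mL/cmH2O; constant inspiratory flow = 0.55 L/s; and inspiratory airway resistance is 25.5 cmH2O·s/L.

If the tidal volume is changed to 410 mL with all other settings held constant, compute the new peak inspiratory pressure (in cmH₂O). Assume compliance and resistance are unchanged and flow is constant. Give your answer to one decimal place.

PIP = Vt/C + R·V̇ + PEEP (constant-flow equation of motion).
Only the elastic term changes: ΔPIP = ΔVt / C = (410 − 460) / 38.3 = -1.305 cmH2O.
Original PIP = 460/38.3 + 25.5×0.55 + 5 = 31.035 cmH2O; new PIP = 31.035 + (-1.305) = 29.73 cmH2O.

29.7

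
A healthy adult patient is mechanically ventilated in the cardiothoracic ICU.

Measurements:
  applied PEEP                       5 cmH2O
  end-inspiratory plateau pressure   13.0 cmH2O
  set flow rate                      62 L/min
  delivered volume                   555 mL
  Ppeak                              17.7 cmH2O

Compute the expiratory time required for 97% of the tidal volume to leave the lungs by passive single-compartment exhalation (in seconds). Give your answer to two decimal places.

Flow: 62 L/min ÷ 60 = 1.0333 L/s.
R = (PIP − Pplat)/V̇ = (17.7 − 13.0) / 1.0333 = 4.7/1.0333 = 4.549 cmH2O·s/L.
C = Vt/(Pplat − PEEP) = 555.0 / (13.0 − 5) = 555.0/8.0 = 69.375 mL/cmH2O.
τ = R × C = 4.549 × 0.06938 L/cmH2O = 0.3156 s.
t = −τ·ln(1 − 0.97) = −0.3156·ln(0.03) = 1.107 s.

1.11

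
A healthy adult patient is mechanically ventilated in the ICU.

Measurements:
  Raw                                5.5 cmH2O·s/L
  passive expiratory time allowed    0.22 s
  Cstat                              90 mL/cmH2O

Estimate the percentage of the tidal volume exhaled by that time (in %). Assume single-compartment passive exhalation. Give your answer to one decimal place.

τ = R × C = 5.5 × 90 mL/cmH2O = 5.5 × 0.090 L/cmH2O = 0.495 s.
Passive exhalation: V(t)/V₀ = e^(−t/τ) = e^(−0.22/0.495) = 0.6412.
Fraction exhaled = 1 − 0.6412 = 0.3588 → 35.88%.

35.9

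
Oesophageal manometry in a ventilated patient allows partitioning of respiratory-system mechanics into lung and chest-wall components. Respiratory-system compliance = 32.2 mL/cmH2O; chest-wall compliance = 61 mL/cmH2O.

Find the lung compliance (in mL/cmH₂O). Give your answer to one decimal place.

68.2

1/CL = 1/Crs − 1/Ccw.
1/CL = 1/32.2 − 1/61 = 0.01466.
CL = 68.213 mL/cmH2O.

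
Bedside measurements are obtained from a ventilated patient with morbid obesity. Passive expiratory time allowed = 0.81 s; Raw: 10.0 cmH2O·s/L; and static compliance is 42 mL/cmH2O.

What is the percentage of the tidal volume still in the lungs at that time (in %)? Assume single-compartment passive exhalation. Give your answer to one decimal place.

τ = R × C = 10.0 × 42 mL/cmH2O = 10.0 × 0.042 L/cmH2O = 0.42 s.
Passive exhalation: V(t)/V₀ = e^(−t/τ) = e^(−0.81/0.42) = 0.1454.
Fraction remaining = 0.1454 → 14.54%.

14.5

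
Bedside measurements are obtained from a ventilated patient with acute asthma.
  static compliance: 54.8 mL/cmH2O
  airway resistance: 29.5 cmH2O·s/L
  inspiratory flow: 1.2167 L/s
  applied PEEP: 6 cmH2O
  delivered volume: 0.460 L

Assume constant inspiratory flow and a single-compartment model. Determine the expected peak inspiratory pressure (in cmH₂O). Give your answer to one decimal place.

50.3

Equation of motion (constant flow): PIP = Vt/C + R·V̇ + PEEP.
PIP = 460/54.8 + 29.5×1.2167 + 6 = 8.394 + 35.893 + 6 = 50.287 cmH2O.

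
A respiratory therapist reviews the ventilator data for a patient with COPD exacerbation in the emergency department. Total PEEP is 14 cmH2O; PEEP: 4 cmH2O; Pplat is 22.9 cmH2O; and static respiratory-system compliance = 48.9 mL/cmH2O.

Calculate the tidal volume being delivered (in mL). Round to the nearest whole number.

435

End-expiratory occlusion gives total PEEP = 14 cmH2O (intrinsic PEEP = 14 − 4 = 10). Use total PEEP for the elastic gradient.
Vt = Cstat × (Pplat − PEEPtotal) = 48.9 × (22.9 − 14) = 48.9 × 8.9 = 435.21 mL.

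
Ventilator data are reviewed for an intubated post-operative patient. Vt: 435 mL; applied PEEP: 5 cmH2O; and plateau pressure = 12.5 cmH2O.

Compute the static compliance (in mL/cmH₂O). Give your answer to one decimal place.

Cstat = Vt / (Pplat − PEEP) = 435 / (12.5 − 5) = 435 / 7.5 = 58.0 mL/cmH2O.

58.0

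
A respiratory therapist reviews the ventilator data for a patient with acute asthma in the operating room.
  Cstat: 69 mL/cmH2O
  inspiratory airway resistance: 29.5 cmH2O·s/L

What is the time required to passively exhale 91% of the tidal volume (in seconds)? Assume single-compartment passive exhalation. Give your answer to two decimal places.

4.90

τ = R × C = 29.5 × 69 mL/cmH2O = 29.5 × 0.069 L/cmH2O = 2.036 s.
Exhaled fraction f = 1 − e^(−t/τ) → t = −τ·ln(1 − f) = −2.036·ln(0.09) = 4.903 s.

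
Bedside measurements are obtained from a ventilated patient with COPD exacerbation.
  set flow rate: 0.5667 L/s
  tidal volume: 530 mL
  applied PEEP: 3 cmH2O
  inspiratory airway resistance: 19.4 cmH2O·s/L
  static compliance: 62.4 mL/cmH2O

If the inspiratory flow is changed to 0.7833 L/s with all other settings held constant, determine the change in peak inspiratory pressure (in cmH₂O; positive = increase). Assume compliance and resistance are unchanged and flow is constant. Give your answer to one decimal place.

4.2

PIP = Vt/C + R·V̇ + PEEP (constant-flow equation of motion).
Only the resistive term changes: ΔPIP = R × ΔV̇ = 19.4 × (0.7833 − 0.5667) = 19.4 × 0.2166 = 4.202 cmH2O.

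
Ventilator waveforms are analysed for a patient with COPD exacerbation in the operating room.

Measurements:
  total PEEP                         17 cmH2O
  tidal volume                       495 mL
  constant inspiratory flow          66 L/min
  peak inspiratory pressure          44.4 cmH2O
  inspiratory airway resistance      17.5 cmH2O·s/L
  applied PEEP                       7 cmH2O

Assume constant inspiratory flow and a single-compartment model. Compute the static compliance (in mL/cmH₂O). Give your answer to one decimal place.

Flow: 66 L/min ÷ 60 = 1.1 L/s.
Total PEEP = 17 cmH2O (set 7 + intrinsic 10); this is the baseline alveolar pressure.
Equation of motion (constant flow): PIP = Vt/C + R·V̇ + PEEP.
Vt/C = PIP − R·V̇ − PEEP = 44.4 − 17.5×1.1 − 17 = 44.4 − 19.25 − 17 = 8.15 cmH2O.
C = Vt / 8.15 = 495 / 8.15 = 60.736 mL/cmH2O.

60.7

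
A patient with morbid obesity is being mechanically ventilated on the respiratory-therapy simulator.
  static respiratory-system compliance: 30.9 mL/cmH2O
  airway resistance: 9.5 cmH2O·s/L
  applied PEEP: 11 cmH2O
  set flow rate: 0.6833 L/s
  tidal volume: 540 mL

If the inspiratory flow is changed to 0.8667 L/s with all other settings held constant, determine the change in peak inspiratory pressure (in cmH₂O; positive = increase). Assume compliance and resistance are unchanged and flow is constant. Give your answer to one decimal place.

PIP = Vt/C + R·V̇ + PEEP (constant-flow equation of motion).
Only the resistive term changes: ΔPIP = R × ΔV̇ = 9.5 × (0.8667 − 0.6833) = 9.5 × 0.1834 = 1.742 cmH2O.

1.7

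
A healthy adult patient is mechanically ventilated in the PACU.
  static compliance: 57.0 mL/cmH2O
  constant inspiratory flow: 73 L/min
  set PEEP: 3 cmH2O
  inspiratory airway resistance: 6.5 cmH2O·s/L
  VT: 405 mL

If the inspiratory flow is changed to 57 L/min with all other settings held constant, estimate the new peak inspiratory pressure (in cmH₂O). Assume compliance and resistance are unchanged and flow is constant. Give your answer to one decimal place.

Flow: 73 L/min ÷ 60 = 1.2167 L/s.
New flow: 57 L/min ÷ 60 = 0.95 L/s.
PIP = Vt/C + R·V̇ + PEEP (constant-flow equation of motion).
Only the resistive term changes: ΔPIP = R × ΔV̇ = 6.5 × (0.95 − 1.2167) = 6.5 × -0.2667 = -1.734 cmH2O.
Original PIP = 405/57.0 + 6.5×1.2167 + 3 = 18.014 cmH2O; new PIP = 18.014 + (-1.734) = 16.28 cmH2O.

16.3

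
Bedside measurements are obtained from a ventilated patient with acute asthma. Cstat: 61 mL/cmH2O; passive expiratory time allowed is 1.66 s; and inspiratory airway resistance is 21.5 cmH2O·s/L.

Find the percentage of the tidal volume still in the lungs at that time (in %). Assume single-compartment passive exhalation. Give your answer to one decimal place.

28.2

τ = R × C = 21.5 × 61 mL/cmH2O = 21.5 × 0.061 L/cmH2O = 1.312 s.
Passive exhalation: V(t)/V₀ = e^(−t/τ) = e^(−1.66/1.312) = 0.2822.
Fraction remaining = 0.2822 → 28.22%.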